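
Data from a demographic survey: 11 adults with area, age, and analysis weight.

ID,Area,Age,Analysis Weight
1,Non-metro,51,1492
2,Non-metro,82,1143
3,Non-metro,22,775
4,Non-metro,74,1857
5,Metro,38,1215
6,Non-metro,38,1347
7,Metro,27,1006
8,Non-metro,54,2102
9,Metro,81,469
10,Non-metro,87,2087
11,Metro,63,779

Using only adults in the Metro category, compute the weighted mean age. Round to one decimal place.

46.2

Metro rows: 5, 7, 9, 11
Weighted sum = 160398
Sum of weights = 1215 + 1006 + 469 + 779 = 3469
Weighted mean = 160398 / 3469 = 46.237532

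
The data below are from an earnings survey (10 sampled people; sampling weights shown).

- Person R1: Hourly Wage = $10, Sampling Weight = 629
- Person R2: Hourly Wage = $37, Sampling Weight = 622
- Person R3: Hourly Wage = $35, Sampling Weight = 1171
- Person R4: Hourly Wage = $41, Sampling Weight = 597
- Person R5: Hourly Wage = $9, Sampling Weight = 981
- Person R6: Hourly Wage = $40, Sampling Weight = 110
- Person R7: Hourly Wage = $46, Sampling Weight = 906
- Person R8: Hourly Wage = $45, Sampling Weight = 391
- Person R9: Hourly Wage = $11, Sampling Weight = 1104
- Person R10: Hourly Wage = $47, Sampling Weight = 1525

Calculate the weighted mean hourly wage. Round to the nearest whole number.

Weighted sum = 251085
Sum of weights = 629 + 622 + 1171 + 597 + 981 + 110 + 906 + 391 + 1104 + 1525 = 8036
Weighted mean = 251085 / 8036 = 31.245022

31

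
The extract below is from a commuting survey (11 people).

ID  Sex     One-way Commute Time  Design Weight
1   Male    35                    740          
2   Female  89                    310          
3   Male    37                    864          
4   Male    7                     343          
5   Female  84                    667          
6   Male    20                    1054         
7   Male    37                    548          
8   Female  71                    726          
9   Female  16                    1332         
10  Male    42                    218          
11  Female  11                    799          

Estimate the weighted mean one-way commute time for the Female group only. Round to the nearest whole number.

Female rows: 2, 5, 8, 9, 11
Weighted sum = 89×310 + 84×667 + 71×726 + 16×1332 + 11×799
  = 165265
Sum of weights = 310 + 667 + 726 + 1332 + 799 = 3834
Weighted mean = 165265 / 3834 = 43.105112

43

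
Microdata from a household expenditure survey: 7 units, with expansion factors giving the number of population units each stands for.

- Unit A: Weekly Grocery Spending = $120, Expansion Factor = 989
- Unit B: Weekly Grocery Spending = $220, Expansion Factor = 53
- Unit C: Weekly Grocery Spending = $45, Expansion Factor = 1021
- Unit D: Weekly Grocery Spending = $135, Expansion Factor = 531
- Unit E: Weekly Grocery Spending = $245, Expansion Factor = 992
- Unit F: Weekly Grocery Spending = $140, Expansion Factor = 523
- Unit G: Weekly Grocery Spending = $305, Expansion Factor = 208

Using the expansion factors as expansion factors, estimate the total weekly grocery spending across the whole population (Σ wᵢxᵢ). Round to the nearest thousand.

Weighted total = 120×989 + 220×53 + 45×1021 + 135×531 + 245×992 + 140×523 + 305×208
  = 118680 + 11660 + 45945 + 71685 + 243040 + 73220 + 63440 = 627670

628000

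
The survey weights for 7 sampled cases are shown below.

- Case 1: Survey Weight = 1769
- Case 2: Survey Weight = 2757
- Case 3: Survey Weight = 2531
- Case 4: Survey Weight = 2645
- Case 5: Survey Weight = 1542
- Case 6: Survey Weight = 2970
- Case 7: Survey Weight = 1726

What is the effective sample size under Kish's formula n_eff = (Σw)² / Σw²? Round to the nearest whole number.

Σ wᵢ = 15940
Σ wᵢ² = 3129361 + 7601049 + 6405961 + 6996025 + 2377764 + 8820900 + 2979076 = 38310136
n_eff = 15940² / 38310136 = 254083600 / 38310136 = 6.6322813

7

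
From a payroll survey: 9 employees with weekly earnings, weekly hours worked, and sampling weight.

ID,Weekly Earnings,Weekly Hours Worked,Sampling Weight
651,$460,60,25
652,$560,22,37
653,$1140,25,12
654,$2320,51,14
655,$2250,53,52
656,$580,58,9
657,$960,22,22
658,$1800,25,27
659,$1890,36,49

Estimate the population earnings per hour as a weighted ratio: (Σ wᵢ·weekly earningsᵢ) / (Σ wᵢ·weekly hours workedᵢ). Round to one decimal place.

Σ wᵢ·y = 362930
Σ wᵢ·x = 60×25 + 22×37 + 25×12 + 51×14 + 53×52 + 58×9 + 22×22 + 25×27 + 36×49
  = 1500 + 814 + 300 + 714 + 2756 + 522 + 484 + 675 + 1764 = 9529
Ratio = 362930 / 9529 = 38.086893

38.1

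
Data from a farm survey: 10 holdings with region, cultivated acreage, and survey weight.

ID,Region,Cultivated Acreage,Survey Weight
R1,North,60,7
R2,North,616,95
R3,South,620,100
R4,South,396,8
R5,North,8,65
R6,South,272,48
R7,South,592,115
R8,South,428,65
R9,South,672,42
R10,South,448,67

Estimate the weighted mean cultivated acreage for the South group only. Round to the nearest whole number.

522

South rows: R3, R4, R6, R7, R8, R9, R10
Weighted sum = 620×100 + 396×8 + 272×48 + 592×115 + 428×65 + 672×42 + 448×67
  = 62000 + 3168 + 13056 + 68080 + 27820 + 28224 + 30016 = 232364
Sum of weights = 100 + 8 + 48 + 115 + 65 + 42 + 67 = 445
Weighted mean = 232364 / 445 = 522.16629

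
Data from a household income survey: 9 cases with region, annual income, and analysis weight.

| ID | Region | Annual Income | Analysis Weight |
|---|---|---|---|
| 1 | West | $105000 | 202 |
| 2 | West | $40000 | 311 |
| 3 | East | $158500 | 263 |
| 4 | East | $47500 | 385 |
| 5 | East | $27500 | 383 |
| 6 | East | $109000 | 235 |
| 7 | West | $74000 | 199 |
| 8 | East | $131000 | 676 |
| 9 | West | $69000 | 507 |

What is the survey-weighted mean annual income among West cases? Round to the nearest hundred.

West rows: 1, 2, 7, 9
Weighted sum = 105000×202 + 40000×311 + 74000×199 + 69000×507
  = 21210000 + 12440000 + 14726000 + 34983000 = 83359000
Sum of weights = 1219
Weighted mean = 83359000 / 1219 = 68383.101

68400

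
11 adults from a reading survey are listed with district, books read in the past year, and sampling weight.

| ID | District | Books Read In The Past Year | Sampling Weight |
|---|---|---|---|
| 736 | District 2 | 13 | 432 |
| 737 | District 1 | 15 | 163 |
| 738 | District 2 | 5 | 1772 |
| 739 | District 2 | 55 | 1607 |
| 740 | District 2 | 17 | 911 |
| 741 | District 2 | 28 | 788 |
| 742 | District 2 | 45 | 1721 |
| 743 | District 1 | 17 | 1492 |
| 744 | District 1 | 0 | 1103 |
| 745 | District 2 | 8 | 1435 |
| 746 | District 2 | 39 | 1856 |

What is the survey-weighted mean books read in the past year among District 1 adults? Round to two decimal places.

District 1 rows: 737, 743, 744
Weighted sum = 15×163 + 17×1492 + 0×1103
  = 2445 + 25364 + 0 = 27809
Sum of weights = 163 + 1492 + 1103 = 2758
Weighted mean = 27809 / 2758 = 10.083031

10.08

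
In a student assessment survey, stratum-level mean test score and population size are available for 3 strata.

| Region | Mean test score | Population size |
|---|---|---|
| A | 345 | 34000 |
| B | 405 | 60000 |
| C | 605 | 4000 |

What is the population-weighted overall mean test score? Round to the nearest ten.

Σ Nₕ·x̄ₕ = 38450000
Σ Nₕ = 34000 + 60000 + 4000 = 98000
Overall mean = 38450000 / 98000 = 392.34694

390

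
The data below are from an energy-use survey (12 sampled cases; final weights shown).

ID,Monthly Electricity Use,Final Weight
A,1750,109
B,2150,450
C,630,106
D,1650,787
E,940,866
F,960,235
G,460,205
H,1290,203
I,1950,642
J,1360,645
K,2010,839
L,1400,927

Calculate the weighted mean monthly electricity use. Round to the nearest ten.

1500

Weighted sum = 1750×109 + 2150×450 + 630×106 + 1650×787 + 940×866 + 960×235 + 460×205 + 1290×203 + 1950×642 + 1360×645 + 2010×839 + 1400×927
  = 190750 + 967500 + 66780 + 1298550 + 814040 + 225600 + 94300 + 261870 + 1251900 + 877200 + 1686390 + 1297800 = 9032680
Sum of weights = 109 + 450 + 106 + 787 + 866 + 235 + 205 + 203 + 642 + 645 + 839 + 927 = 6014
Weighted mean = 9032680 / 6014 = 1501.9421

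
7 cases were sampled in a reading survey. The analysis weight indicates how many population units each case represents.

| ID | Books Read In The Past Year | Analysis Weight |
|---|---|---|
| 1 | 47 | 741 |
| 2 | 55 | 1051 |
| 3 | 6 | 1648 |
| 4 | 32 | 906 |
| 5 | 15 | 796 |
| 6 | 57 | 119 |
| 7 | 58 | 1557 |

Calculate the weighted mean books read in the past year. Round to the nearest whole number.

Weighted sum = 47×741 + 55×1051 + 6×1648 + 32×906 + 15×796 + 57×119 + 58×1557
  = 240541
Sum of weights = 6818
Weighted mean = 240541 / 6818 = 35.280287

35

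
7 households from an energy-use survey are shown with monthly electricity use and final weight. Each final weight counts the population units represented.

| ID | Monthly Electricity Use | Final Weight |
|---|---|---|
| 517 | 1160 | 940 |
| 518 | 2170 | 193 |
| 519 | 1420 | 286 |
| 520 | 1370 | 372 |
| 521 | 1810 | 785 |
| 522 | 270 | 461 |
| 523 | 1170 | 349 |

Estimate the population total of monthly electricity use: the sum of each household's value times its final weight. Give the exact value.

4378620

Weighted total = 1160×940 + 2170×193 + 1420×286 + 1370×372 + 1810×785 + 270×461 + 1170×349
  = 1090400 + 418810 + 406120 + 509640 + 1420850 + 124470 + 408330 = 4378620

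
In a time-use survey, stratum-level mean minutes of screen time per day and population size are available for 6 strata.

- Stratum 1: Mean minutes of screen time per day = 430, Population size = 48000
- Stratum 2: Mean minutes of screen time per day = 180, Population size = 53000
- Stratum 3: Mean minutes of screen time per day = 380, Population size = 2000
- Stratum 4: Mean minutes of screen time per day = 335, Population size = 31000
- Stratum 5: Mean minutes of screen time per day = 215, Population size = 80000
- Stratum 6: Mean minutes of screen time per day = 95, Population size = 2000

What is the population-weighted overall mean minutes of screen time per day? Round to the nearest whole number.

Σ Nₕ·x̄ₕ = 430×48000 + 180×53000 + 380×2000 + 335×31000 + 215×80000 + 95×2000
  = 20640000 + 9540000 + 760000 + 10385000 + 17200000 + 190000 = 58715000
Σ Nₕ = 48000 + 53000 + 2000 + 31000 + 80000 + 2000 = 216000
Overall mean = 58715000 / 216000 = 271.8287

272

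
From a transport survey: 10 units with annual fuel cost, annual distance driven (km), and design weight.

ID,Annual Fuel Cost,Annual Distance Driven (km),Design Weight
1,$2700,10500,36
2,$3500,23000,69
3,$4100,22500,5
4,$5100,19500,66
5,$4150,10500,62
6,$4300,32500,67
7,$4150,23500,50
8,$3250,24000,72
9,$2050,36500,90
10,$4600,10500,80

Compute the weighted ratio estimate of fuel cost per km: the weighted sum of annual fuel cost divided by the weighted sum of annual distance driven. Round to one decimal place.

Σ wᵢ·y = 2700×36 + 3500×69 + 4100×5 + 5100×66 + 4150×62 + 4300×67 + 4150×50 + 3250×72 + 2050×90 + 4600×80
  = 97200 + 241500 + 20500 + 336600 + 257300 + 288100 + 207500 + 234000 + 184500 + 368000 = 2235200
Σ wᵢ·x = 10500×36 + 23000×69 + 22500×5 + 19500×66 + 10500×62 + 32500×67 + 23500×50 + 24000×72 + 36500×90 + 10500×80
  = 13221000
Ratio = 2235200 / 13221000 = 0.16906437

0.2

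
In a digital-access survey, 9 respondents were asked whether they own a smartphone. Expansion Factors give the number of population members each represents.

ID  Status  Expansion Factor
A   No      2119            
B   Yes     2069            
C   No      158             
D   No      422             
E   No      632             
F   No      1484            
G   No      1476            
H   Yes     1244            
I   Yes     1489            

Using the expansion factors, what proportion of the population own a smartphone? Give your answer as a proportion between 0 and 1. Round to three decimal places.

0.433

Sum of weights for 'Yes' = 2069 + 1244 + 1489 = 4802
Total weight = 2119 + 2069 + 158 + 422 + 632 + 1484 + 1476 + 1244 + 1489 = 11093
Weighted proportion = 4802 / 11093 = 0.4328856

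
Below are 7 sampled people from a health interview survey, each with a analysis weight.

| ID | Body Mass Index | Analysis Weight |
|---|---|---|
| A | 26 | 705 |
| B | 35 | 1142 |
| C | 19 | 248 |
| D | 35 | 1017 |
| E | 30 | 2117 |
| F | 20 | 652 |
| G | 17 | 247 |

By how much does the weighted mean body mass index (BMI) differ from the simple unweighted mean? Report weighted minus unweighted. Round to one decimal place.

Unweighted sum = 26 + 35 + 19 + 35 + 30 + 20 + 17 = 182
Unweighted mean = 182 / 7 = 26
Weighted sum = 26×705 + 35×1142 + 19×248 + 35×1017 + 30×2117 + 20×652 + 17×247
  = 179356
Sum of weights = 705 + 1142 + 248 + 1017 + 2117 + 652 + 247 = 6128
Weighted mean = 179356 / 6128 = 29.268277
Difference (weighted minus unweighted) = 3.2682768

3.3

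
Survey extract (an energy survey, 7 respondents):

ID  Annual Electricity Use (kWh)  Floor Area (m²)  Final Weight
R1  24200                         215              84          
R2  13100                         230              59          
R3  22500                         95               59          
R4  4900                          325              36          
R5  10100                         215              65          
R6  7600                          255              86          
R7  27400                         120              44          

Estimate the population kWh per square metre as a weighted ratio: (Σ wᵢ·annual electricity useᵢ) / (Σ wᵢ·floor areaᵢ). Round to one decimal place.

75.7

Σ wᵢ·y = 24200×84 + 13100×59 + 22500×59 + 4900×36 + 10100×65 + 7600×86 + 27400×44
  = 2032800 + 772900 + 1327500 + 176400 + 656500 + 653600 + 1205600 = 6825300
Σ wᵢ·x = 215×84 + 230×59 + 95×59 + 325×36 + 215×65 + 255×86 + 120×44
  = 18060 + 13570 + 5605 + 11700 + 13975 + 21930 + 5280 = 90120
Ratio = 6825300 / 90120 = 75.735686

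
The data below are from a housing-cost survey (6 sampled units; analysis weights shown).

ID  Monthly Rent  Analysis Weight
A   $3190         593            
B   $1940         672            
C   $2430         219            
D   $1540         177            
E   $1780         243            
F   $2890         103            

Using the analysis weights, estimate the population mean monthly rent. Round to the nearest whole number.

Weighted sum = 3190×593 + 1940×672 + 2430×219 + 1540×177 + 1780×243 + 2890×103
  = 1891670 + 1303680 + 532170 + 272580 + 432540 + 297670 = 4730310
Sum of weights = 593 + 672 + 219 + 177 + 243 + 103 = 2007
Weighted mean = 4730310 / 2007 = 2356.9058

2357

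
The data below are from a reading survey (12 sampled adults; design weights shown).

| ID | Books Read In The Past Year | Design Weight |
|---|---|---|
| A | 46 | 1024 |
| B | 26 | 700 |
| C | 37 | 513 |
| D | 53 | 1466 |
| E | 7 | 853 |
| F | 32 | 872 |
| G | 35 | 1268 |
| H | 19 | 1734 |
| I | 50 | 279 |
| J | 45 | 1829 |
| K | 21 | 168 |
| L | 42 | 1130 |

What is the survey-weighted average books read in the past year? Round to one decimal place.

Weighted sum = 46×1024 + 26×700 + 37×513 + 53×1466 + 7×853 + 32×872 + 35×1268 + 19×1734 + 50×279 + 45×1829 + 21×168 + 42×1130
  = 47104 + 18200 + 18981 + 77698 + 5971 + 27904 + 44380 + 32946 + 13950 + 82305 + 3528 + 47460 = 420427
Sum of weights = 1024 + 700 + 513 + 1466 + 853 + 872 + 1268 + 1734 + 279 + 1829 + 168 + 1130 = 11836
Weighted mean = 420427 / 11836 = 35.521038

35.5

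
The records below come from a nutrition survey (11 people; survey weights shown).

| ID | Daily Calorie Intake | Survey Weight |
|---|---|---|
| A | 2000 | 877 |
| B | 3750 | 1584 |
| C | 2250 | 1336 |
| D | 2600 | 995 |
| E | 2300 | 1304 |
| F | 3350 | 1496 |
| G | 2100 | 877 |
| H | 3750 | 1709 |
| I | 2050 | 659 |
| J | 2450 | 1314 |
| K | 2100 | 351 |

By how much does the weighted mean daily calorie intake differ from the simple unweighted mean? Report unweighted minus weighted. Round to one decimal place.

-178.9

Unweighted sum = 2000 + 3750 + 2250 + 2600 + 2300 + 3350 + 2100 + 3750 + 2050 + 2450 + 2100 = 28700
Unweighted mean = 28700 / 11 = 2609.0909
Weighted sum = 2000×877 + 3750×1584 + 2250×1336 + 2600×995 + 2300×1304 + 3350×1496 + 2100×877 + 3750×1709 + 2050×659 + 2450×1314 + 2100×351
  = 1754000 + 5940000 + 3006000 + 2587000 + 2999200 + 5011600 + 1841700 + 6408750 + 1350950 + 3219300 + 737100 = 34855600
Sum of weights = 877 + 1584 + 1336 + 995 + 1304 + 1496 + 877 + 1709 + 659 + 1314 + 351 = 12502
Weighted mean = 34855600 / 12502 = 2788.0019
Difference (unweighted minus weighted) = -178.91101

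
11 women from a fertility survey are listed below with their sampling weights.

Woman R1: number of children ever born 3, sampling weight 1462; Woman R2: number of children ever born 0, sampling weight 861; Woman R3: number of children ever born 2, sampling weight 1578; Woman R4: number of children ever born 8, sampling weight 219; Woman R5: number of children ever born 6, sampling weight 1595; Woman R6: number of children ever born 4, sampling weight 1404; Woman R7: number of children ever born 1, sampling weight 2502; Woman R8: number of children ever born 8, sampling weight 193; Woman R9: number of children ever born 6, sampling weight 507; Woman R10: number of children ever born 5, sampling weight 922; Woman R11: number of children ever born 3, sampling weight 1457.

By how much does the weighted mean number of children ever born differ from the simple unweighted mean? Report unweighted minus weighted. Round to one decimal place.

Unweighted sum = 3 + 0 + 2 + 8 + 6 + 4 + 1 + 8 + 6 + 5 + 3 = 46
Unweighted mean = 46 / 11 = 4.1818182
Weighted sum = 3×1462 + 0×861 + 2×1578 + 8×219 + 6×1595 + 4×1404 + 1×2502 + 8×193 + 6×507 + 5×922 + 3×1457
  = 4386 + 0 + 3156 + 1752 + 9570 + 5616 + 2502 + 1544 + 3042 + 4610 + 4371 = 40549
Sum of weights = 1462 + 861 + 1578 + 219 + 1595 + 1404 + 2502 + 193 + 507 + 922 + 1457 = 12700
Weighted mean = 40549 / 12700 = 3.1928346
Difference (unweighted minus weighted) = 0.98898354

1.0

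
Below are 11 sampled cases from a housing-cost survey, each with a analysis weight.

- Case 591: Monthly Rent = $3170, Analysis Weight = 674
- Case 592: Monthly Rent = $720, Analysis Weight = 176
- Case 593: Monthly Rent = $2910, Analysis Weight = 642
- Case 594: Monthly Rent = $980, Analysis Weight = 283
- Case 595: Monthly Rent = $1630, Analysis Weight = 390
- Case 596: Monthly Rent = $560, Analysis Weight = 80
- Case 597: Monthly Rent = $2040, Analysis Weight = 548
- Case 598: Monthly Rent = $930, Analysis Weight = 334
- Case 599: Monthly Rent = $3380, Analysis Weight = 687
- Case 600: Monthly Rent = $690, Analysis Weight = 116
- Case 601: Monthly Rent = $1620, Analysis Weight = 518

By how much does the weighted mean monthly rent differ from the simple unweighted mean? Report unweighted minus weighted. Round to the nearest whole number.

Unweighted sum = 3170 + 720 + 2910 + 980 + 1630 + 560 + 2040 + 930 + 3380 + 690 + 1620 = 18630
Unweighted mean = 18630 / 11 = 1693.6364
Weighted sum = 3170×674 + 720×176 + 2910×642 + 980×283 + 1630×390 + 560×80 + 2040×548 + 930×334 + 3380×687 + 690×116 + 1620×518
  = 9759160
Sum of weights = 674 + 176 + 642 + 283 + 390 + 80 + 548 + 334 + 687 + 116 + 518 = 4448
Weighted mean = 9759160 / 4448 = 2194.0558
Difference (unweighted minus weighted) = -500.41939

-500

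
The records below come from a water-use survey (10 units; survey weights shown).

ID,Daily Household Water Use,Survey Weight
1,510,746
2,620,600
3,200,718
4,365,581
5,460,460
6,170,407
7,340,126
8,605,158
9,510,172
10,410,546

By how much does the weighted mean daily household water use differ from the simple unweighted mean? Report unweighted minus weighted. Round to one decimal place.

Unweighted sum = 510 + 620 + 200 + 365 + 460 + 170 + 340 + 605 + 510 + 410 = 4190
Unweighted mean = 4190 / 10 = 419
Weighted sum = 510×746 + 620×600 + 200×718 + 365×581 + 460×460 + 170×407 + 340×126 + 605×158 + 510×172 + 410×546
  = 1838925
Sum of weights = 4514
Weighted mean = 1838925 / 4514 = 407.38259
Difference (unweighted minus weighted) = 11.617412

11.6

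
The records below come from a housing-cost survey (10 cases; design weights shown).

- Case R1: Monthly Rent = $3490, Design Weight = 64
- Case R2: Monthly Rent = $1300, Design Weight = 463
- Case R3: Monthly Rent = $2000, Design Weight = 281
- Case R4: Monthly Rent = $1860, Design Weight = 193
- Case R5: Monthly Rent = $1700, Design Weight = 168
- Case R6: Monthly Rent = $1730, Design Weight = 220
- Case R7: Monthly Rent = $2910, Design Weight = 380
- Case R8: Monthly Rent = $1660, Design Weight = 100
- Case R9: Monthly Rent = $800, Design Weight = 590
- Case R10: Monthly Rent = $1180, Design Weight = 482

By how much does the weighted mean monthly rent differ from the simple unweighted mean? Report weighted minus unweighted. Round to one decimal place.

Unweighted sum = 3490 + 1300 + 2000 + 1860 + 1700 + 1730 + 2910 + 1660 + 800 + 1180 = 18630
Unweighted mean = 18630 / 10 = 1863
Weighted sum = 3490×64 + 1300×463 + 2000×281 + 1860×193 + 1700×168 + 1730×220 + 2910×380 + 1660×100 + 800×590 + 1180×482
  = 223360 + 601900 + 562000 + 358980 + 285600 + 380600 + 1105800 + 166000 + 472000 + 568760 = 4725000
Sum of weights = 64 + 463 + 281 + 193 + 168 + 220 + 380 + 100 + 590 + 482 = 2941
Weighted mean = 4725000 / 2941 = 1606.5964
Difference (weighted minus unweighted) = -256.4036

-256.4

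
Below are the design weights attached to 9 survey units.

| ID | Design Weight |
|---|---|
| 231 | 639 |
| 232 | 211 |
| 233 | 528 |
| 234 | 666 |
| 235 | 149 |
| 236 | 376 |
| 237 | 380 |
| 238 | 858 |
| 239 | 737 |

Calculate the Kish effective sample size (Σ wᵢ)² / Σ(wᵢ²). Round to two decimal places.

7.47

Σ wᵢ = 639 + 211 + 528 + 666 + 149 + 376 + 380 + 858 + 737 = 4544
Σ wᵢ² = 408321 + 44521 + 278784 + 443556 + 22201 + 141376 + 144400 + 736164 + 543169 = 2762492
n_eff = 4544² / 2762492 = 20647936 / 2762492 = 7.4743876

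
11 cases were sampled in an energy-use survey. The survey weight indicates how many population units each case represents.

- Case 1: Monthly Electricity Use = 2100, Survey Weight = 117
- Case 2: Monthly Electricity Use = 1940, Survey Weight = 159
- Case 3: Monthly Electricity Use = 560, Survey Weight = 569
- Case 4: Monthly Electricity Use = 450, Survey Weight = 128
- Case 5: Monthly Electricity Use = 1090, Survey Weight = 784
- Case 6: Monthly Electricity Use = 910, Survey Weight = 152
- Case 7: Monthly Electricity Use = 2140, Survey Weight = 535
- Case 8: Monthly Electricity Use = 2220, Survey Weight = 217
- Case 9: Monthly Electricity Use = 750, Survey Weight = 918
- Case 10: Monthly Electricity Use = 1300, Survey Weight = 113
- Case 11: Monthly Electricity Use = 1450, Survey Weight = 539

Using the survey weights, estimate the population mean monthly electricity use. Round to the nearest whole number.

1221

Weighted sum = 2100×117 + 1940×159 + 560×569 + 450×128 + 1090×784 + 910×152 + 2140×535 + 2220×217 + 750×918 + 1300×113 + 1450×539
  = 245700 + 308460 + 318640 + 57600 + 854560 + 138320 + 1144900 + 481740 + 688500 + 146900 + 781550 = 5166870
Sum of weights = 117 + 159 + 569 + 128 + 784 + 152 + 535 + 217 + 918 + 113 + 539 = 4231
Weighted mean = 5166870 / 4231 = 1221.1936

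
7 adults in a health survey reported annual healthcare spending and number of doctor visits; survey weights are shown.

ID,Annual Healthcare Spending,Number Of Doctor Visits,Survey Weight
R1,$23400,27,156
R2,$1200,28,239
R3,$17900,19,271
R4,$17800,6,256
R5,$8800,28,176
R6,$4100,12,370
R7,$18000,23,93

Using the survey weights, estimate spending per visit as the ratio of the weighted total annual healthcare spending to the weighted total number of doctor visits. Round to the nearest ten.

Σ wᵢ·y = 23400×156 + 1200×239 + 17900×271 + 17800×256 + 8800×176 + 4100×370 + 18000×93
  = 3650400 + 286800 + 4850900 + 4556800 + 1548800 + 1517000 + 1674000 = 18084700
Σ wᵢ·x = 27×156 + 28×239 + 19×271 + 6×256 + 28×176 + 12×370 + 23×93
  = 4212 + 6692 + 5149 + 1536 + 4928 + 4440 + 2139 = 29096
Ratio = 18084700 / 29096 = 621.55279

620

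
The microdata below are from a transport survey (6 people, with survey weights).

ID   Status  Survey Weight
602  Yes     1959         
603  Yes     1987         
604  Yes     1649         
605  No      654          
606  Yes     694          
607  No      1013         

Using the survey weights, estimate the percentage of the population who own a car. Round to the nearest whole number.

Sum of weights for 'Yes' = 1959 + 1987 + 1649 + 694 = 6289
Total weight = 1959 + 1987 + 1649 + 654 + 694 + 1013 = 7956
Weighted proportion = 6289 / 7956 = 0.7904726 → 79.04726%

79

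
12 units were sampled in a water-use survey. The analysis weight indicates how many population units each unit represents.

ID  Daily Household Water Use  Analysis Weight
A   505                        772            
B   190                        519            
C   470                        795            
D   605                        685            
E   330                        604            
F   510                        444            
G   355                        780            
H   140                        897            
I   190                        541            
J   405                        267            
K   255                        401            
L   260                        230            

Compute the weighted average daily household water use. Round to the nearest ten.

360

Weighted sum = 505×772 + 190×519 + 470×795 + 605×685 + 330×604 + 510×444 + 355×780 + 140×897 + 190×541 + 405×267 + 255×401 + 260×230
  = 389860 + 98610 + 373650 + 414425 + 199320 + 226440 + 276900 + 125580 + 102790 + 108135 + 102255 + 59800 = 2477765
Sum of weights = 6935
Weighted mean = 2477765 / 6935 = 357.28407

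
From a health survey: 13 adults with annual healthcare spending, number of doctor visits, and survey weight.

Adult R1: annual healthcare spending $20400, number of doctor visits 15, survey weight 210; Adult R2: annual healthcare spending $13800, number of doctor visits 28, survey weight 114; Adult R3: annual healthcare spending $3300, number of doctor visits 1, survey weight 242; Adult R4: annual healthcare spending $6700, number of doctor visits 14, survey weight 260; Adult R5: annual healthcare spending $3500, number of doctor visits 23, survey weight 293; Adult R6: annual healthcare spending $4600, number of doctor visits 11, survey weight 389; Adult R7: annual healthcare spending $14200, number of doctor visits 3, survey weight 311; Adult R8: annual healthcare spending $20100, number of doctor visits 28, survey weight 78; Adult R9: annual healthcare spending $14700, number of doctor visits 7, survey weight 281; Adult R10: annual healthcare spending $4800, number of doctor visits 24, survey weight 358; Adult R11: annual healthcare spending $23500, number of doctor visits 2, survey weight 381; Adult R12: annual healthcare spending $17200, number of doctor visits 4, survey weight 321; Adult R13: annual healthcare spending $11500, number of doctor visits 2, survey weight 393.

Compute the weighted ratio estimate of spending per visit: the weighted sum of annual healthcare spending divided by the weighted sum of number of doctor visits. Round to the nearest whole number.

Σ wᵢ·y = 42040000
Σ wᵢ·x = 37750
Ratio = 42040000 / 37750 = 1113.6424

1114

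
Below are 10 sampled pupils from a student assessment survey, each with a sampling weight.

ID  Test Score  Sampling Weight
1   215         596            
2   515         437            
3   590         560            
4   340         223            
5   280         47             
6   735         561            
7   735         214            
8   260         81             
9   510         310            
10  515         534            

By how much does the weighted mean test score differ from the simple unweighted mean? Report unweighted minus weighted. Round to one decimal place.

Unweighted sum = 4695
Unweighted mean = 4695 / 10 = 469.5
Weighted sum = 215×596 + 515×437 + 590×560 + 340×223 + 280×47 + 735×561 + 735×214 + 260×81 + 510×310 + 515×534
  = 128140 + 225055 + 330400 + 75820 + 13160 + 412335 + 157290 + 21060 + 158100 + 275010 = 1796370
Sum of weights = 596 + 437 + 560 + 223 + 47 + 561 + 214 + 81 + 310 + 534 = 3563
Weighted mean = 1796370 / 3563 = 504.17345
Difference (unweighted minus weighted) = -34.673449

-34.7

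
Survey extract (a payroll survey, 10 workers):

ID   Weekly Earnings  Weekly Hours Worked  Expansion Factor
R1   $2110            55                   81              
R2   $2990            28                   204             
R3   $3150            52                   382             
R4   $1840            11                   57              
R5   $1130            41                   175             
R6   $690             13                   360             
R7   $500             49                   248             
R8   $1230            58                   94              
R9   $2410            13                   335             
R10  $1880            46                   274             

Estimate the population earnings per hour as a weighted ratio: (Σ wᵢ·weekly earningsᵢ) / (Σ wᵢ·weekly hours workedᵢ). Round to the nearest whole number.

Σ wᵢ·y = 2110×81 + 2990×204 + 3150×382 + 1840×57 + 1130×175 + 690×360 + 500×248 + 1230×94 + 2410×335 + 1880×274
  = 4097290
Σ wᵢ·x = 77076
Ratio = 4097290 / 77076 = 53.15909

53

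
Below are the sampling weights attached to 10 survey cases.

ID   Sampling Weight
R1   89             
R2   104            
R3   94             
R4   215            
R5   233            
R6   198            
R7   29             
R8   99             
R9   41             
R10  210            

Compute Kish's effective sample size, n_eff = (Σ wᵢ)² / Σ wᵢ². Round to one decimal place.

7.7

Σ wᵢ = 89 + 104 + 94 + 215 + 233 + 198 + 29 + 99 + 41 + 210 = 1312
Σ wᵢ² = 7921 + 10816 + 8836 + 46225 + 54289 + 39204 + 841 + 9801 + 1681 + 44100 = 223714
n_eff = 1312² / 223714 = 1721344 / 223714 = 7.6943955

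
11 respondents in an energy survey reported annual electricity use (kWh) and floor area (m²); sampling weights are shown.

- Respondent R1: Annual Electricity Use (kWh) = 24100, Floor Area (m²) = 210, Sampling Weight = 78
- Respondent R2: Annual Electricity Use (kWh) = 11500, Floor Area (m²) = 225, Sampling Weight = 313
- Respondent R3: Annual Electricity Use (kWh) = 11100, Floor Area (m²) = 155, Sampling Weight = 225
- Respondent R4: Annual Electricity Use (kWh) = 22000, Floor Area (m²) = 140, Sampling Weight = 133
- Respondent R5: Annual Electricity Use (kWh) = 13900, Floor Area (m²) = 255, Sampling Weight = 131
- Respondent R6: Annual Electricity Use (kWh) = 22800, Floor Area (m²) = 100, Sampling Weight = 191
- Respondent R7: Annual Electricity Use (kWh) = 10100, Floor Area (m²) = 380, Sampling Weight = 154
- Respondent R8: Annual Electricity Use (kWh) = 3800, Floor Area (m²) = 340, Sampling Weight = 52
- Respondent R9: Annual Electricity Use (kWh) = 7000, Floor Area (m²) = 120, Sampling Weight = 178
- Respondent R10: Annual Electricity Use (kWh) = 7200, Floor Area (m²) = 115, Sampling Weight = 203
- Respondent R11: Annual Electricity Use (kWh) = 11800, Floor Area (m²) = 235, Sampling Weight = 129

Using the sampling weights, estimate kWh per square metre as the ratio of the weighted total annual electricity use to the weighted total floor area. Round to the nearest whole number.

67

Σ wᵢ·y = 24100×78 + 11500×313 + 11100×225 + 22000×133 + 13900×131 + 22800×191 + 10100×154 + 3800×52 + 7000×178 + 7200×203 + 11800×129
  = 23061300
Σ wᵢ·x = 210×78 + 225×313 + 155×225 + 140×133 + 255×131 + 100×191 + 380×154 + 340×52 + 120×178 + 115×203 + 235×129
  = 16380 + 70425 + 34875 + 18620 + 33405 + 19100 + 58520 + 17680 + 21360 + 23345 + 30315 = 344025
Ratio = 23061300 / 344025 = 67.033791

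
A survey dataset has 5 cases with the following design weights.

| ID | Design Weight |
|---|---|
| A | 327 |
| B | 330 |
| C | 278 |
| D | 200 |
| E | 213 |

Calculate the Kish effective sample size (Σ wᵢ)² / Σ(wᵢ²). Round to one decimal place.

Σ wᵢ = 327 + 330 + 278 + 200 + 213 = 1348
Σ wᵢ² = 106929 + 108900 + 77284 + 40000 + 45369 = 378482
n_eff = 1348² / 378482 = 1817104 / 378482 = 4.8010315

4.8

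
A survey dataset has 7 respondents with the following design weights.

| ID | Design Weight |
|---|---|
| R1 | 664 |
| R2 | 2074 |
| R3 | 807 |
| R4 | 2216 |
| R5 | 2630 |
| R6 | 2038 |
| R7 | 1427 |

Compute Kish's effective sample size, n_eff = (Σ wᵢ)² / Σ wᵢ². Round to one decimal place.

Σ wᵢ = 664 + 2074 + 807 + 2216 + 2630 + 2038 + 1427 = 11856
Σ wᵢ² = 440896 + 4301476 + 651249 + 4910656 + 6916900 + 4153444 + 2036329 = 23410950
n_eff = 11856² / 23410950 = 140564736 / 23410950 = 6.0042303

6.0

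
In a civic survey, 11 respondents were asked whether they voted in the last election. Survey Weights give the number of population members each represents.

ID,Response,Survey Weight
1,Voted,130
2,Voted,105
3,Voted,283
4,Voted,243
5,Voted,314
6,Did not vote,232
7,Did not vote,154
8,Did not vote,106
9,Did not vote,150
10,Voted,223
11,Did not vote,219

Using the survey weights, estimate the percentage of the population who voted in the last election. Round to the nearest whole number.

60

Sum of weights for 'Voted' = 130 + 105 + 283 + 243 + 314 + 223 = 1298
Total weight = 2159
Weighted proportion = 1298 / 2159 = 0.60120426 → 60.120426%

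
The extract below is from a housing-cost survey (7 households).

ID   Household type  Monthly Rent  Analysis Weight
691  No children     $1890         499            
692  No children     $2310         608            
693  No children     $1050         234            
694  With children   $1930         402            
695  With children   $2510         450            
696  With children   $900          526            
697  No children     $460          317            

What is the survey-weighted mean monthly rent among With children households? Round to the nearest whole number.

With children rows: 694, 695, 696
Weighted sum = 1930×402 + 2510×450 + 900×526
  = 775860 + 1129500 + 473400 = 2378760
Sum of weights = 402 + 450 + 526 = 1378
Weighted mean = 2378760 / 1378 = 1726.2409

1726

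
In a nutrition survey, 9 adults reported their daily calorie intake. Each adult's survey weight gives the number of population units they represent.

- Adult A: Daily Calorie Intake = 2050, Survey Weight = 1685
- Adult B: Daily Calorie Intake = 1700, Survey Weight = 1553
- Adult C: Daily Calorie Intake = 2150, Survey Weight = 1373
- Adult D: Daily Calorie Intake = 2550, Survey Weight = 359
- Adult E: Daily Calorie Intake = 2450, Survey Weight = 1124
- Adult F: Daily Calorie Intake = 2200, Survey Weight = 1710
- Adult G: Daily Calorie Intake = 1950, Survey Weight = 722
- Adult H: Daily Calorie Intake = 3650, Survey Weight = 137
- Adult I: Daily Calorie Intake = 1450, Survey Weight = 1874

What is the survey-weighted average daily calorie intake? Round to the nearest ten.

2000

Weighted sum = 2050×1685 + 1700×1553 + 2150×1373 + 2550×359 + 2450×1124 + 2200×1710 + 1950×722 + 3650×137 + 1450×1874
  = 3454250 + 2640100 + 2951950 + 915450 + 2753800 + 3762000 + 1407900 + 500050 + 2717300 = 21102800
Sum of weights = 1685 + 1553 + 1373 + 359 + 1124 + 1710 + 722 + 137 + 1874 = 10537
Weighted mean = 21102800 / 10537 = 2002.7332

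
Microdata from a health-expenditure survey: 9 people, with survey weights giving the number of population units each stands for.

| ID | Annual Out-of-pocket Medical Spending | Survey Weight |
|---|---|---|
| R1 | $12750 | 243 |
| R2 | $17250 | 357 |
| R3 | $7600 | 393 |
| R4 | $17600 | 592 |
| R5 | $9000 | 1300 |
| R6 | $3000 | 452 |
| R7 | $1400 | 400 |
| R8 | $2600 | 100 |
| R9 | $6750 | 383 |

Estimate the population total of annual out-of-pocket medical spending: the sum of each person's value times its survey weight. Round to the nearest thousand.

Weighted total = 12750×243 + 17250×357 + 7600×393 + 17600×592 + 9000×1300 + 3000×452 + 1400×400 + 2600×100 + 6750×383
  = 3098250 + 6158250 + 2986800 + 10419200 + 11700000 + 1356000 + 560000 + 260000 + 2585250 = 39123750

39124000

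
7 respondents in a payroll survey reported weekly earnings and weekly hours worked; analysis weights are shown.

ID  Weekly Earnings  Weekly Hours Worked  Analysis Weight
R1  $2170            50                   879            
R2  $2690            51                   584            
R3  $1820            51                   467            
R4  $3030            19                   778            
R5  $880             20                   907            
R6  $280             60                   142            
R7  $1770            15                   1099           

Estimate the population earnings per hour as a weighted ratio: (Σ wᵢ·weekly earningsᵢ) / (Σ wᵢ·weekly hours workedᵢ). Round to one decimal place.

Σ wᵢ·y = 2170×879 + 2690×584 + 1820×467 + 3030×778 + 880×907 + 280×142 + 1770×1099
  = 9468820
Σ wᵢ·x = 50×879 + 51×584 + 51×467 + 19×778 + 20×907 + 60×142 + 15×1099
  = 155478
Ratio = 9468820 / 155478 = 60.901349

60.9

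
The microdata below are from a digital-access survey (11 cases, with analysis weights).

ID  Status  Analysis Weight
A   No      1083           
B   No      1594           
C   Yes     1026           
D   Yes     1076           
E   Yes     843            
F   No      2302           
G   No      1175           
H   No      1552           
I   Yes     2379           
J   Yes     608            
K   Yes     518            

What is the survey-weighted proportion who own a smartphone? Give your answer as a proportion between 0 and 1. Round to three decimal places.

0.456

Sum of weights for 'Yes' = 1026 + 1076 + 843 + 2379 + 608 + 518 = 6450
Total weight = 1083 + 1594 + 1026 + 1076 + 843 + 2302 + 1175 + 1552 + 2379 + 608 + 518 = 14156
Weighted proportion = 6450 / 14156 = 0.45563719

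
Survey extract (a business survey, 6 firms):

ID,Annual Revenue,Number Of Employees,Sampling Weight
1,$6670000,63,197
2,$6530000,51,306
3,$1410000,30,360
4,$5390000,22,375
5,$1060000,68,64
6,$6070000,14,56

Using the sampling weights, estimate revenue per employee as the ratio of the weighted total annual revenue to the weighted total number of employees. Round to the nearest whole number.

Σ wᵢ·y = 6670000×197 + 6530000×306 + 1410000×360 + 5390000×375 + 1060000×64 + 6070000×56
  = 6248780000
Σ wᵢ·x = 63×197 + 51×306 + 30×360 + 22×375 + 68×64 + 14×56
  = 12411 + 15606 + 10800 + 8250 + 4352 + 784 = 52203
Ratio = 6248780000 / 52203 = 119701.55

119702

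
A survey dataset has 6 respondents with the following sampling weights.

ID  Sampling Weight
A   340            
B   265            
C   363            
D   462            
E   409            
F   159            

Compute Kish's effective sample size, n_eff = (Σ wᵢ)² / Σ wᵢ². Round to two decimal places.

5.52

Σ wᵢ = 340 + 265 + 363 + 462 + 409 + 159 = 1998
Σ wᵢ² = 115600 + 70225 + 131769 + 213444 + 167281 + 25281 = 723600
n_eff = 1998² / 723600 = 3992004 / 723600 = 5.5168657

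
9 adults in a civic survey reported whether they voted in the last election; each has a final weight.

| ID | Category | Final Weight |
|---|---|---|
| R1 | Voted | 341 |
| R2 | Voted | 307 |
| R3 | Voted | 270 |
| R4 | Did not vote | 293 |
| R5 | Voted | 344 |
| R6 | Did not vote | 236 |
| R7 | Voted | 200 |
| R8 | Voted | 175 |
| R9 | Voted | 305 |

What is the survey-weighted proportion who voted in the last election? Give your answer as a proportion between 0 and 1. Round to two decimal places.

0.79

Sum of weights for 'Voted' = 341 + 307 + 270 + 344 + 200 + 175 + 305 = 1942
Total weight = 341 + 307 + 270 + 293 + 344 + 236 + 200 + 175 + 305 = 2471
Weighted proportion = 1942 / 2471 = 0.78591663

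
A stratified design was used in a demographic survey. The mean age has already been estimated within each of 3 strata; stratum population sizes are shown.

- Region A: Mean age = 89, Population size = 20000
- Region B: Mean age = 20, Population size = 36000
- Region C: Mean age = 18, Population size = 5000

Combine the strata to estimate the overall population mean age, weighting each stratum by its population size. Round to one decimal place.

Σ Nₕ·x̄ₕ = 89×20000 + 20×36000 + 18×5000
  = 1780000 + 720000 + 90000 = 2590000
Σ Nₕ = 61000
Overall mean = 2590000 / 61000 = 42.459016

42.5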